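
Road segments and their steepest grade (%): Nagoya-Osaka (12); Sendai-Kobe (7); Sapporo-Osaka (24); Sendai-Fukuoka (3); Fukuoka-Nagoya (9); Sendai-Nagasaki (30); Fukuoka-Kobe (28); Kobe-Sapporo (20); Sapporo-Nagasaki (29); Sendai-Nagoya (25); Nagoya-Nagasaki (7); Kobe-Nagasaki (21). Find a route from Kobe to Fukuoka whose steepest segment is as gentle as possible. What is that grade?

A few of the Kobe→Fukuoka routes:
Kobe - Sapporo - Osaka - Nagoya - Fukuoka: max(20, 24, 12, 9) = 24
Kobe - Nagasaki - Nagoya - Fukuoka: max(21, 7, 9) = 21
Kobe - Sendai - Fukuoka: max(7, 3) = 7
Best route has worst link 7%.

7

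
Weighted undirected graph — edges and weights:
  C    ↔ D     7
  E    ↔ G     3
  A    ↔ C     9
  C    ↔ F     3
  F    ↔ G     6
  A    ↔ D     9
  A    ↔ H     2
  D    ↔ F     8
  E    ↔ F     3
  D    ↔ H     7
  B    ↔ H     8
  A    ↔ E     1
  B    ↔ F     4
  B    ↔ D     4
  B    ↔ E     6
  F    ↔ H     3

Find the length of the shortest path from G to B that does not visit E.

10

Some routes from G to B avoiding E:
G-F-D-B: 6 + 8 + 4 = 18
G-F-C-D-B: 6 + 3 + 7 + 4 = 20
G-F-H-B: 6 + 3 + 8 = 17
G-F-B: 6 + 4 = 10
The minimum is 10.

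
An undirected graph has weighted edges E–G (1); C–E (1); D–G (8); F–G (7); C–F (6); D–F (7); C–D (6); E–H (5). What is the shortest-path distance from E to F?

7

Checking several routes:
E -> G -> F: 1 + 7 = 8
E -> G -> D -> F: 1 + 8 + 7 = 16
E -> C -> D -> F: 1 + 6 + 7 = 14
E -> G -> D -> C -> F: 1 + 8 + 6 + 6 = 21
E -> C -> F: 1 + 6 = 7
The minimum is 7.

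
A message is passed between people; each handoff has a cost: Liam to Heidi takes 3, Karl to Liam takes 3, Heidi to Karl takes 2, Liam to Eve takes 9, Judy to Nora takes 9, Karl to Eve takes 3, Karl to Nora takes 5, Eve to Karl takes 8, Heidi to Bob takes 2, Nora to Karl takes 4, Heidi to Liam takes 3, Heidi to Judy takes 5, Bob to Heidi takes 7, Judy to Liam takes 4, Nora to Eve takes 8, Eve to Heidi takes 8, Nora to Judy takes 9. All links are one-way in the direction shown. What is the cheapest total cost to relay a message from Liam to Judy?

8

Candidate routes:
Liam→Heidi→Karl→Nora→Judy: 3 + 2 + 5 + 9 = 19
Liam→Eve→Heidi→Karl→Nora→Judy: 9 + 8 + 2 + 5 + 9 = 33
Liam→Heidi→Judy: 3 + 5 = 8
Liam→Eve→Karl→Nora→Judy: 9 + 8 + 5 + 9 = 31
Liam→Eve→Heidi→Judy: 9 + 8 + 5 = 22
Shortest: 8.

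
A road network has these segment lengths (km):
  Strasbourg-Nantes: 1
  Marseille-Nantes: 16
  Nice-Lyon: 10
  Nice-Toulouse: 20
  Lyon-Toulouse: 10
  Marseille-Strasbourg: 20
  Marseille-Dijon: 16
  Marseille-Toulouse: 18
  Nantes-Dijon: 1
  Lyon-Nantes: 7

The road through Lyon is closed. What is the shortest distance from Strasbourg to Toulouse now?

Candidate routes:
Strasbourg -> Marseille -> Toulouse: 20 + 18 = 38
Strasbourg -> Nantes -> Marseille -> Toulouse: 1 + 16 + 18 = 35
Strasbourg -> Nantes -> Dijon -> Marseille -> Toulouse: 1 + 1 + 16 + 18 = 36
Shortest: 35 km.

35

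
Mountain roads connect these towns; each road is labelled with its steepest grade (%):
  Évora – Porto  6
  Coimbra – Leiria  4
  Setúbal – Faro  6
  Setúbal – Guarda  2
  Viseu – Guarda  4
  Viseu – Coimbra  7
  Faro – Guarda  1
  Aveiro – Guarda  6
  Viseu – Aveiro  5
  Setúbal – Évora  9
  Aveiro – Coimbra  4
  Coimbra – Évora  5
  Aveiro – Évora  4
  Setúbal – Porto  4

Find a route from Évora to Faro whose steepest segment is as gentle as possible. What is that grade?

5

Comparing a few candidate routes:
Évora - Coimbra - Aveiro - Viseu - Guarda - Faro: max(5, 4, 5, 4, 1) = 5
Évora - Aveiro - Guarda - Faro: max(4, 6, 1) = 6
Évora - Aveiro - Guarda - Setúbal - Faro: max(4, 6, 2, 6) = 6
Évora - Aveiro - Viseu - Guarda - Setúbal - Faro: max(4, 5, 4, 2, 6) = 6
Évora - Aveiro - Viseu - Guarda - Faro: max(4, 5, 4, 1) = 5
The minimum achievable maximum is 5%.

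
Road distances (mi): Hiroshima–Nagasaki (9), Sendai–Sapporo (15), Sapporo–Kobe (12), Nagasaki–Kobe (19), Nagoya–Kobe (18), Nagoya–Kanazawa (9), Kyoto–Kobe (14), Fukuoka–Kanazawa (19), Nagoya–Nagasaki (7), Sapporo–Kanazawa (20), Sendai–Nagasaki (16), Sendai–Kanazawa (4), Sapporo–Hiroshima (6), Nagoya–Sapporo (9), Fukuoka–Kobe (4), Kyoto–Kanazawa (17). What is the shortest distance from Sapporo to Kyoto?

Comparing a few candidate routes:
Sapporo → Kobe → Kyoto: 12 + 14 = 26
Sapporo → Sendai → Kanazawa → Kyoto: 15 + 4 + 17 = 36
Sapporo → Nagoya → Kanazawa → Kyoto: 9 + 9 + 17 = 35
The minimum is 26 mi.

26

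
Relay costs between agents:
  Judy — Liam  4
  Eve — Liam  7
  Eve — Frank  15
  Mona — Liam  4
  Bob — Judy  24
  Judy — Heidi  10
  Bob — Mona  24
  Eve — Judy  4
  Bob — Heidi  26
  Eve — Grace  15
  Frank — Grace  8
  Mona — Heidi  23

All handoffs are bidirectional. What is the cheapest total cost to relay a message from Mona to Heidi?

A few of the Mona→Heidi routes:
Mona → Heidi: 23
Mona → Liam → Eve → Judy → Heidi: 4 + 7 + 4 + 10 = 25
Mona → Liam → Judy → Heidi: 4 + 4 + 10 = 18
Shortest: 18.

18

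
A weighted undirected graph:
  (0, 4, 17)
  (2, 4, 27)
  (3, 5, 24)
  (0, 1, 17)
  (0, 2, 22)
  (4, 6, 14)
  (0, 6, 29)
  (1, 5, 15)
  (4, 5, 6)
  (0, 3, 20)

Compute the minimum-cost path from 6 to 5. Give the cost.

A few of the 6→5 routes:
6-0-4-5: 29 + 17 + 6 = 52
6-4-5: 14 + 6 = 20
6-0-1-5: 29 + 17 + 15 = 61
The minimum is 20.

20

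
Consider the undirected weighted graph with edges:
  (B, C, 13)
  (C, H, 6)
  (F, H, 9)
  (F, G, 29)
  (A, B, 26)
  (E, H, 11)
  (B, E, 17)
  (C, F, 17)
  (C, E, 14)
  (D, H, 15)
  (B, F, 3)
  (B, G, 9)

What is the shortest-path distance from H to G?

Some routes from H to G:
H-E-B-G: 11 + 17 + 9 = 37
H-C-F-B-G: 6 + 17 + 3 + 9 = 35
H-F-B-G: 9 + 3 + 9 = 21
H-C-B-G: 6 + 13 + 9 = 28
The minimum is 21.

21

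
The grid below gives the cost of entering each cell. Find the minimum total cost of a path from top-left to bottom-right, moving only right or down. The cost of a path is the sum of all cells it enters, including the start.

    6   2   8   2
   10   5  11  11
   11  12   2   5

Best path: [0,0]→[0,1]→[1,1]→[1,2]→[2,2]→[2,3]
Cost: 6 + 2 + 5 + 11 + 2 + 5 = 31
For comparison, the top-then-right route costs 34.

31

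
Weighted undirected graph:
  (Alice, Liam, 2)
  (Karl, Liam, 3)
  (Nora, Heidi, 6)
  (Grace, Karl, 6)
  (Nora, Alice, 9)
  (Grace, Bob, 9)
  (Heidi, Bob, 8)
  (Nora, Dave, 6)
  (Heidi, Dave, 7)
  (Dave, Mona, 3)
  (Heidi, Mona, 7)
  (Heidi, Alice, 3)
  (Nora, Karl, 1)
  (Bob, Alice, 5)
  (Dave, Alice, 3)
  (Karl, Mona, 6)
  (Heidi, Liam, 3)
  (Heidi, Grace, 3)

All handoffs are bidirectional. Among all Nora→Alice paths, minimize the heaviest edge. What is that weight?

3

A few of the Nora→Alice routes:
Nora - Heidi - Liam - Alice: max(6, 3, 2) = 6
Nora - Heidi - Alice: max(6, 3) = 6
Nora - Karl - Liam - Heidi - Alice: max(1, 3, 3, 3) = 3
Nora - Karl - Liam - Alice: max(1, 3, 2) = 3
The minimum achievable maximum is 3.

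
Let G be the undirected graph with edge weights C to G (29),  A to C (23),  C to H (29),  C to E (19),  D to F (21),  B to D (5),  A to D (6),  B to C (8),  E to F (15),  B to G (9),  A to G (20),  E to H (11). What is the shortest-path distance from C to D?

13

Checking several routes:
C-A-D: 23 + 6 = 29
C-B-D: 8 + 5 = 13
C-B-G-A-D: 8 + 9 + 20 + 6 = 43
C-E-F-D: 19 + 15 + 21 = 55
C-G-A-D: 29 + 20 + 6 = 55
C-G-B-D: 29 + 9 + 5 = 43
The minimum is 13.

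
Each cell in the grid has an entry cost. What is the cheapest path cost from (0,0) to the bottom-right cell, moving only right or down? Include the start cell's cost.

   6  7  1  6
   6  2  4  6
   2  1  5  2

Cheapest: r0c0→r1c0→r1c1→r2c1→r2c2→r2c3
  6 + 6 + 2 + 1 + 5 + 2 = 22
(Top row then right column would cost 28.)

22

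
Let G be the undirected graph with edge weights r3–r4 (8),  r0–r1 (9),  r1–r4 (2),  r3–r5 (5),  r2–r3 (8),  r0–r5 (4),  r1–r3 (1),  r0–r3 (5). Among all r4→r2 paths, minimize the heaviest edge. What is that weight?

Paths from r4 to r2:
r4 → r1 → r0 → r5 → r3 → r2: max(2, 9, 4, 5, 8) = 9
r4 → r1 → r3 → r2: max(2, 1, 8) = 8
r4 → r1 → r0 → r3 → r2: max(2, 9, 5, 8) = 9
r4 → r3 → r2: max(8, 8) = 8
Smallest bottleneck: 8.

8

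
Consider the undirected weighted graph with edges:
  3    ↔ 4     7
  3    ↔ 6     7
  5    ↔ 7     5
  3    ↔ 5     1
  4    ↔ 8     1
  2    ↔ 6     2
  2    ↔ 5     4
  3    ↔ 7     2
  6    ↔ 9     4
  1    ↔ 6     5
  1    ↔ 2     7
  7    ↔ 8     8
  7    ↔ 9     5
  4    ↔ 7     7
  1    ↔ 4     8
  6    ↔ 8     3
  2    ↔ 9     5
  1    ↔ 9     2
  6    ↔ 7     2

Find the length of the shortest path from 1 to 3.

Checking several routes:
1 -> 9 -> 7 -> 3: 2 + 5 + 2 = 9
1 -> 9 -> 6 -> 7 -> 3: 2 + 4 + 2 + 2 = 10
1 -> 6 -> 7 -> 3: 5 + 2 + 2 = 9
Best route has total 9.

9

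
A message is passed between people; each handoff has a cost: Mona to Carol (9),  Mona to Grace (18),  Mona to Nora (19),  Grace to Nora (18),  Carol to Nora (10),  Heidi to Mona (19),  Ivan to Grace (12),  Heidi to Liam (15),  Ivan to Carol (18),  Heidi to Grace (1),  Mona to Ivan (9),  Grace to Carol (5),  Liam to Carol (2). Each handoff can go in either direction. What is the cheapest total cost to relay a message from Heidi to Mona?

A few of the Heidi→Mona routes:
Heidi - Grace - Mona: 1 + 18 = 19
Heidi - Grace - Ivan - Mona: 1 + 12 + 9 = 22
Heidi - Mona: 19
Heidi - Grace - Carol - Mona: 1 + 5 + 9 = 15
Heidi - Liam - Carol - Mona: 15 + 2 + 9 = 26
Shortest: 15.

15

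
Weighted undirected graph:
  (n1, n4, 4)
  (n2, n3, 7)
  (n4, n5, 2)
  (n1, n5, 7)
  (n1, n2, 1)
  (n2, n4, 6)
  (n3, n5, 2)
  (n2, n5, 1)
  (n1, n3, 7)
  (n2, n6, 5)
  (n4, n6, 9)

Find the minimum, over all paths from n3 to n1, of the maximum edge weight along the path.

Comparing a few candidate routes:
n3-n5-n4-n2-n1: max(2, 2, 6, 1) = 6
n3-n5-n2-n1: max(2, 1, 1) = 2
n3-n5-n2-n4-n1: max(2, 1, 6, 4) = 6
n3-n5-n4-n1: max(2, 2, 4) = 4
The minimum achievable maximum is 2.

2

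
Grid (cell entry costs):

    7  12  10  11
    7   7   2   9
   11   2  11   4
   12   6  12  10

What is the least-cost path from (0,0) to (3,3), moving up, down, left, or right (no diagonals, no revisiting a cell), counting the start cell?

Cheapest: (0,0)→(1,0)→(1,1)→(1,2)→(1,3)→(2,3)→(3,3)
  7 + 7 + 7 + 2 + 9 + 4 + 10 = 46

46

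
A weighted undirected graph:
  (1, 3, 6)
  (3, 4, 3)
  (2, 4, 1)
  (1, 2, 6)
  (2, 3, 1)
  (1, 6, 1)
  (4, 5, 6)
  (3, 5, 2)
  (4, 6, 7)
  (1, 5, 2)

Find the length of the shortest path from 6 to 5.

Some routes from 6 to 5:
6 - 1 - 3 - 5: 1 + 6 + 2 = 9
6 - 1 - 2 - 3 - 5: 1 + 6 + 1 + 2 = 10
6 - 1 - 5: 1 + 2 = 3
6 - 4 - 2 - 3 - 5: 7 + 1 + 1 + 2 = 11
Shortest: 3.

3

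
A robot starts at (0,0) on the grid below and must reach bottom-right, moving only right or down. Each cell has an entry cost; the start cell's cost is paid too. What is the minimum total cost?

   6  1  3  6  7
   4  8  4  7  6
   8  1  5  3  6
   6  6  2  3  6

One optimal route is r0c0 -> r0c1 -> r0c2 -> r1c2 -> r2c2 -> r3c2 -> r3c3 -> r3c4.
Its cost is 6 + 1 + 3 + 4 + 5 + 2 + 3 + 6 = 30.

30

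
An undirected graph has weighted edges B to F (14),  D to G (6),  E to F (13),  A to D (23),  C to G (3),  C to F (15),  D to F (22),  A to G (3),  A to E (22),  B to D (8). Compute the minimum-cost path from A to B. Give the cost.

17

Checking several routes:
A-D-B: 23 + 8 = 31
A-G-D-B: 3 + 6 + 8 = 17
A-G-C-F-B: 3 + 3 + 15 + 14 = 35
A-G-D-F-B: 3 + 6 + 22 + 14 = 45
Best route has total 17.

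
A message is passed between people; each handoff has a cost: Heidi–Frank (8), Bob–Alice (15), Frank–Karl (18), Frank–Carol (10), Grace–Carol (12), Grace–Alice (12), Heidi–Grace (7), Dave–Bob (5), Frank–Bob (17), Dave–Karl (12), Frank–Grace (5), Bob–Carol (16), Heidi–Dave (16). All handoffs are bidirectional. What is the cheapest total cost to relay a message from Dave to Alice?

20

Checking several routes:
Dave→Bob→Frank→Grace→Alice: 5 + 17 + 5 + 12 = 39
Dave→Bob→Alice: 5 + 15 = 20
Dave→Heidi→Grace→Alice: 16 + 7 + 12 = 35
Dave→Heidi→Frank→Grace→Alice: 16 + 8 + 5 + 12 = 41
Shortest: 20.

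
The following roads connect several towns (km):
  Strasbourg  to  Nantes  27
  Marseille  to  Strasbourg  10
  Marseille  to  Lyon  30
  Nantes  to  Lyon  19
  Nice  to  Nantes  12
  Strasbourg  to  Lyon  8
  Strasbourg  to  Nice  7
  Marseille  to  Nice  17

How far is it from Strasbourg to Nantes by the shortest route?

19

A few of the Strasbourg→Nantes routes:
Strasbourg→Nice→Nantes: 7 + 12 = 19
Strasbourg→Nantes: 27
Strasbourg→Lyon→Nantes: 8 + 19 = 27
Shortest: 19 km.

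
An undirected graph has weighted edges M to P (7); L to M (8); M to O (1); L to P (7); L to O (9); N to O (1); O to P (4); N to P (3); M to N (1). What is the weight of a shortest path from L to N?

Checking several routes:
L → P → N: 7 + 3 = 10
L → O → N: 9 + 1 = 10
L → M → N: 8 + 1 = 9
L → M → O → N: 8 + 1 + 1 = 10
Shortest: 9.

9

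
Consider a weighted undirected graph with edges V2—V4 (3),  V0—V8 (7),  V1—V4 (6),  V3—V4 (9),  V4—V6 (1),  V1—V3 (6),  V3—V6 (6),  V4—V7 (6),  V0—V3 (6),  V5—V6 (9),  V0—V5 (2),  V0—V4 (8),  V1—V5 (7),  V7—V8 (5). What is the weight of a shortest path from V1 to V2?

Checking several routes:
V1-V5-V6-V4-V2: 7 + 9 + 1 + 3 = 20
V1-V3-V6-V4-V2: 6 + 6 + 1 + 3 = 16
V1-V4-V2: 6 + 3 = 9
V1-V3-V4-V2: 6 + 9 + 3 = 18
Shortest: 9.

9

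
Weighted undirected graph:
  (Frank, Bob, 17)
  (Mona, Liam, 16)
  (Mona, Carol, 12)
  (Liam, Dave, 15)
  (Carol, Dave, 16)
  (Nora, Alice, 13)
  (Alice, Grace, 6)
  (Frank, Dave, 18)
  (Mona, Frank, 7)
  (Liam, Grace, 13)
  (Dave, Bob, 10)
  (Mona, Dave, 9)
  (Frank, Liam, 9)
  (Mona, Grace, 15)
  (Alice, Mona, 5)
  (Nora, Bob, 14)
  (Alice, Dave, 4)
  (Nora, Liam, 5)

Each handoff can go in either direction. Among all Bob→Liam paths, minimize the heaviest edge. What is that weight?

10

A few of the Bob→Liam routes:
Bob→Dave→Mona→Alice→Grace→Liam: max(10, 9, 5, 6, 13) = 13
Bob→Dave→Mona→Alice→Nora→Liam: max(10, 9, 5, 13, 5) = 13
Bob→Dave→Mona→Frank→Liam: max(10, 9, 7, 9) = 10
Bob→Dave→Alice→Mona→Frank→Liam: max(10, 4, 5, 7, 9) = 10
Smallest bottleneck: 10.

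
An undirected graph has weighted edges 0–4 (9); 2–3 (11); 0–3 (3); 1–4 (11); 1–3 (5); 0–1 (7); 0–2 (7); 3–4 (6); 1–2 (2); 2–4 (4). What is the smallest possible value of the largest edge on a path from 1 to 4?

Some routes from 1 to 4:
1→3→4: max(5, 6) = 6
1→2→0→3→4: max(2, 7, 3, 6) = 7
1→2→4: max(2, 4) = 4
Smallest bottleneck: 4.

4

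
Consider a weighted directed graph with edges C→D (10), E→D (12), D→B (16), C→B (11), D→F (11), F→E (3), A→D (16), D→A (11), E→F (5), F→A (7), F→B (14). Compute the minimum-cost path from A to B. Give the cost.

Paths from A to B:
A → D → F → B: 16 + 11 + 14 = 41
A → D → B: 16 + 16 = 32
Best route has total 32.

32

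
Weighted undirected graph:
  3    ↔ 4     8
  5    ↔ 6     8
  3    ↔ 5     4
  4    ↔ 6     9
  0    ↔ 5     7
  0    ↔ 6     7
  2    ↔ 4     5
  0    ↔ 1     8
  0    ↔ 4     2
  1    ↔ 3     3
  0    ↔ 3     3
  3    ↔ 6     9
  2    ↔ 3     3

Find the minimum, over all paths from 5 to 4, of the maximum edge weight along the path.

Checking several routes:
5 -> 0 -> 3 -> 2 -> 4: max(7, 3, 3, 5) = 7
5 -> 3 -> 2 -> 4: max(4, 3, 5) = 5
5 -> 0 -> 4: max(7, 2) = 7
5 -> 6 -> 0 -> 3 -> 4: max(8, 7, 3, 8) = 8
5 -> 3 -> 0 -> 4: max(4, 3, 2) = 4
5 -> 6 -> 0 -> 4: max(8, 7, 2) = 8
Smallest bottleneck: 4.

4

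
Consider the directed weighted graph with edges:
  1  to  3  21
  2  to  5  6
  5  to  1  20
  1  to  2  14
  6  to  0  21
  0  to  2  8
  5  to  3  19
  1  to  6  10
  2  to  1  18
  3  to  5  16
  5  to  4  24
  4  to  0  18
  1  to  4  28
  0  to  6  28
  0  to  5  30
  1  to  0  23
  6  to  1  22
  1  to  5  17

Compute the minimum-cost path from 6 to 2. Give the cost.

Some routes from 6 to 2:
6→1→5→4→0→2: 22 + 17 + 24 + 18 + 8 = 89
6→1→2: 22 + 14 = 36
6→0→5→1→2: 21 + 30 + 20 + 14 = 85
6→1→4→0→2: 22 + 28 + 18 + 8 = 76
6→0→2: 21 + 8 = 29
6→1→0→2: 22 + 23 + 8 = 53
The minimum is 29.

29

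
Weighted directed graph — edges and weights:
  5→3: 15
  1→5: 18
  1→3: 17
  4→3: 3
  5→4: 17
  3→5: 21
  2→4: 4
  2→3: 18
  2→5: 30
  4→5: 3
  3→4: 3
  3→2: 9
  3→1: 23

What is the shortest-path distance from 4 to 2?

12

Routes from 4 to 2:
4→3→2: 3 + 9 = 12
4→5→3→2: 3 + 15 + 9 = 27
Best route has total 12.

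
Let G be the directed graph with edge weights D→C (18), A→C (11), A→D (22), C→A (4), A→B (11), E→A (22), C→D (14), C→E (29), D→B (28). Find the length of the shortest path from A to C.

11

Routes from A to C:
A → C: 11
A → D → C: 22 + 18 = 40
Shortest: 11.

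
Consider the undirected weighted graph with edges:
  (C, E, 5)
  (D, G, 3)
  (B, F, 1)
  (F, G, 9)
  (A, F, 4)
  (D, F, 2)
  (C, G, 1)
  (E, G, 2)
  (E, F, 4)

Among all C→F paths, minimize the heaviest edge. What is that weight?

3

Some routes from C to F:
C→E→G→D→F: max(5, 2, 3, 2) = 5
C→E→G→F: max(5, 2, 9) = 9
C→G→D→F: max(1, 3, 2) = 3
C→E→F: max(5, 4) = 5
C→G→E→F: max(1, 2, 4) = 4
Smallest bottleneck: 3.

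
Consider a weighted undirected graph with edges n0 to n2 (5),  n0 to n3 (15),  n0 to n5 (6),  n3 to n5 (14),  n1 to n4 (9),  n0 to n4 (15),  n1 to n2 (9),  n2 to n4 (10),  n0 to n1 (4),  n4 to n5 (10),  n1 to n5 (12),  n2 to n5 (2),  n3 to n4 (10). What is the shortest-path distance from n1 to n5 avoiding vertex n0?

A few of the n1→n5 routes:
n1 -> n2 -> n5: 9 + 2 = 11
n1 -> n4 -> n5: 9 + 10 = 19
n1 -> n5: 12
Best route has total 11.

11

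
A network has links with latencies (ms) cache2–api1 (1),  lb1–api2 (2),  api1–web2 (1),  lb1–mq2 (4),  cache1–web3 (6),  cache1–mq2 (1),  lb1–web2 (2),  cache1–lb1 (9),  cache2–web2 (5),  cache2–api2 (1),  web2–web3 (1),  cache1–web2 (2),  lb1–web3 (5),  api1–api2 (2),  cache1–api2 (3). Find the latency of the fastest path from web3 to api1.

A few of the web3→api1 routes:
web3 → web2 → api1: 1 + 1 = 2
web3 → web2 → cache2 → api1: 1 + 5 + 1 = 7
web3 → web2 → lb1 → api2 → cache2 → api1: 1 + 2 + 2 + 1 + 1 = 7
web3 → web2 → lb1 → api2 → api1: 1 + 2 + 2 + 2 = 7
The minimum is 2 ms.

2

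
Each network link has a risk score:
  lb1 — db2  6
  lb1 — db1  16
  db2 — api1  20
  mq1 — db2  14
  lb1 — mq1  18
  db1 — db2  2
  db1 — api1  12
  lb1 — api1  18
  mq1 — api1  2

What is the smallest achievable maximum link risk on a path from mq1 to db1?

12

Checking several routes:
mq1 -> db2 -> lb1 -> db1: max(14, 6, 16) = 16
mq1 -> db2 -> db1: max(14, 2) = 14
mq1 -> api1 -> db1: max(2, 12) = 12
Best route has worst link 12.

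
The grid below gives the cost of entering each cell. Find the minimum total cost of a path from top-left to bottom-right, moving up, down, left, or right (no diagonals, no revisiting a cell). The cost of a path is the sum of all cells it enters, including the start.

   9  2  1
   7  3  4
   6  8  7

23

Take [0,0]→[0,1]→[0,2]→[1,2]→[2,2] for a total of 9 + 2 + 1 + 4 + 7 = 23.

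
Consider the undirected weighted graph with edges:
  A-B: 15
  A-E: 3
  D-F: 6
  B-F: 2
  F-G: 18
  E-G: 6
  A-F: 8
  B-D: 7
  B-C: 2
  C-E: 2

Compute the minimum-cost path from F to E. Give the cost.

Some routes from F to E:
F-A-E: 8 + 3 = 11
F-D-B-C-E: 6 + 7 + 2 + 2 = 17
F-B-C-E: 2 + 2 + 2 = 6
Shortest: 6.

6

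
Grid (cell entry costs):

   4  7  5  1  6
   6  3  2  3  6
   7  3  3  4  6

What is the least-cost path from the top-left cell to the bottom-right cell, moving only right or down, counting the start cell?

28

Best path: (0,0) -> (1,0) -> (1,1) -> (1,2) -> (1,3) -> (2,3) -> (2,4)
Cost: 4 + 6 + 3 + 2 + 3 + 4 + 6 = 28
(Top row then right column would cost 35.)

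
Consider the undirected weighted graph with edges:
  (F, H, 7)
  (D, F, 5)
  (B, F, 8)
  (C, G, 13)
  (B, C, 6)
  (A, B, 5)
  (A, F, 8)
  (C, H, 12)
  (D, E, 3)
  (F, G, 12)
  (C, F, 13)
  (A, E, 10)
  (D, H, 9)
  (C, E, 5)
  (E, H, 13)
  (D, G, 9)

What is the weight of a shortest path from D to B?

13

A few of the D→B routes:
D - F - C - B: 5 + 13 + 6 = 24
D - E - C - B: 3 + 5 + 6 = 14
D - F - A - B: 5 + 8 + 5 = 18
D - F - B: 5 + 8 = 13
D - E - A - B: 3 + 10 + 5 = 18
The minimum is 13.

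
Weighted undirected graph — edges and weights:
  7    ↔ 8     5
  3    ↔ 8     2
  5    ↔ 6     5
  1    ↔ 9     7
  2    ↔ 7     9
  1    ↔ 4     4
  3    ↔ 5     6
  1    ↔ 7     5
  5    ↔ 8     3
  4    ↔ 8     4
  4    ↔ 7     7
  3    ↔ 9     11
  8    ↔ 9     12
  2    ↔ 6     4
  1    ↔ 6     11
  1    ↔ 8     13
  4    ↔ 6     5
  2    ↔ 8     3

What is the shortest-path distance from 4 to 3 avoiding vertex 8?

Checking several routes:
4→6→5→3: 5 + 5 + 6 = 16
4→1→6→5→3: 4 + 11 + 5 + 6 = 26
4→7→2→6→5→3: 7 + 9 + 4 + 5 + 6 = 31
4→1→9→3: 4 + 7 + 11 = 22
4→7→1→9→3: 7 + 5 + 7 + 11 = 30
Shortest: 16.

16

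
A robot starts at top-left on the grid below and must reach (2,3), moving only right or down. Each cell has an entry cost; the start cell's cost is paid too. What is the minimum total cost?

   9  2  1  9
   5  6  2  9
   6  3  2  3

19

Take [0,0] -> [0,1] -> [0,2] -> [1,2] -> [2,2] -> [2,3] for a total of 9 + 2 + 1 + 2 + 2 + 3 = 19.
For comparison, the top-then-right route costs 33.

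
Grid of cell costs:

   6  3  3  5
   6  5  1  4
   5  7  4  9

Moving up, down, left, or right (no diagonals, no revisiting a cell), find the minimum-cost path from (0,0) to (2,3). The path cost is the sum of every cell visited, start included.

Path (0,0) (0,1) (0,2) (1,2) (1,3) (2,3): 6 + 3 + 3 + 1 + 4 + 9 = 26.

26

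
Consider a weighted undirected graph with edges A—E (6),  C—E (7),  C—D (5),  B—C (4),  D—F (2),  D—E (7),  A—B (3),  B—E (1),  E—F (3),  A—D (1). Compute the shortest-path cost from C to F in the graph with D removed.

Routes from C to F avoiding D:
C→B→A→E→F: 4 + 3 + 6 + 3 = 16
C→E→F: 7 + 3 = 10
C→B→E→F: 4 + 1 + 3 = 8
The minimum is 8.

8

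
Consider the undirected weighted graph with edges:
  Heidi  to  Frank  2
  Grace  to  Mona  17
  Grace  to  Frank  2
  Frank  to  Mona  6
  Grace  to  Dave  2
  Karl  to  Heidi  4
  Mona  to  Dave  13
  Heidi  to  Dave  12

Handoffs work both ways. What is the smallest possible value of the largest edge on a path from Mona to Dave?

6

A few of the Mona→Dave routes:
Mona→Frank→Heidi→Dave: max(6, 2, 12) = 12
Mona→Dave: max(13) = 13
Mona→Grace→Dave: max(17, 2) = 17
Mona→Frank→Grace→Dave: max(6, 2, 2) = 6
The minimum achievable maximum is 6.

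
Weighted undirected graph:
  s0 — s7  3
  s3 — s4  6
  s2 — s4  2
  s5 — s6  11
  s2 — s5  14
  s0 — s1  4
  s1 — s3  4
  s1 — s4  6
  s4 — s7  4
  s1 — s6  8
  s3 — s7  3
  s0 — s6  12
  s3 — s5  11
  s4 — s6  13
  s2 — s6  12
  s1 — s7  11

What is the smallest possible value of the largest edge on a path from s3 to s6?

8

A few of the s3→s6 routes:
s3→s7→s0→s1→s6: max(3, 3, 4, 8) = 8
s3→s1→s6: max(4, 8) = 8
s3→s7→s4→s1→s6: max(3, 4, 6, 8) = 8
The minimum achievable maximum is 8.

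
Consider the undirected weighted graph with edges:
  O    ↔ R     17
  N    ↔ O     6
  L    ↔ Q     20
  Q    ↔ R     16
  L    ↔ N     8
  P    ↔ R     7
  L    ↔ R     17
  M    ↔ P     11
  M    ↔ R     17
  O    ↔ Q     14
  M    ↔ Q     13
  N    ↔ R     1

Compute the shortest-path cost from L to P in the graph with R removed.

Paths from L to P avoiding R:
L -> N -> O -> Q -> M -> P: 8 + 6 + 14 + 13 + 11 = 52
L -> Q -> M -> P: 20 + 13 + 11 = 44
Shortest: 44.

44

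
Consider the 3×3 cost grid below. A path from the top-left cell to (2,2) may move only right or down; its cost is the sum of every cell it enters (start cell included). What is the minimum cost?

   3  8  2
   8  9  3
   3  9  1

17

Best path: [0,0] [0,1] [0,2] [1,2] [2,2]
Cost: 3 + 8 + 2 + 3 + 1 = 17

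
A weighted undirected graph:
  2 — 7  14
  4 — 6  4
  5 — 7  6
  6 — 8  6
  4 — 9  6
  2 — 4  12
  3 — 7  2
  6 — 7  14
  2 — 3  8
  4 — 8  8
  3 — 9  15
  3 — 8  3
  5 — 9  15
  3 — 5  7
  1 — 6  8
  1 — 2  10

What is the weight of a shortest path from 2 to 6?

Checking several routes:
2 - 3 - 8 - 6: 8 + 3 + 6 = 17
2 - 1 - 6: 10 + 8 = 18
2 - 4 - 6: 12 + 4 = 16
Shortest: 16.

16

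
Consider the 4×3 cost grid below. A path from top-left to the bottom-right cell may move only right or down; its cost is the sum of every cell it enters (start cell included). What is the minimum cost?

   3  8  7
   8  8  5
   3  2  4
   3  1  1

18

Best path: [0,0] → [1,0] → [2,0] → [2,1] → [3,1] → [3,2]
Cost: 3 + 8 + 3 + 2 + 1 + 1 = 18
For comparison, the top-then-right route costs 28.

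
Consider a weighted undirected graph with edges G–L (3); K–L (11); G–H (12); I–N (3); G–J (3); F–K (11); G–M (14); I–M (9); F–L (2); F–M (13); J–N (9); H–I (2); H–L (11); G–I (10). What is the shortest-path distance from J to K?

17

Comparing a few candidate routes:
J→G→L→F→K: 3 + 3 + 2 + 11 = 19
J→N→I→G→L→K: 9 + 3 + 10 + 3 + 11 = 36
J→G→L→K: 3 + 3 + 11 = 17
Shortest: 17.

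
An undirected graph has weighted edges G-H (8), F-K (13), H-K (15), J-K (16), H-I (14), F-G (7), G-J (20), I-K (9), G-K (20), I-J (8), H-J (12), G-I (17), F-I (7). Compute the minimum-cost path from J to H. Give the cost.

Some routes from J to H:
J -> I -> F -> G -> H: 8 + 7 + 7 + 8 = 30
J -> G -> H: 20 + 8 = 28
J -> K -> H: 16 + 15 = 31
J -> I -> H: 8 + 14 = 22
J -> H: 12
The minimum is 12.

12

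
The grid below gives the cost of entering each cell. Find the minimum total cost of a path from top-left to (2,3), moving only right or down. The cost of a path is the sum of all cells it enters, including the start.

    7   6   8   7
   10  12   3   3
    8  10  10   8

35

Path (0,0)→(0,1)→(0,2)→(1,2)→(1,3)→(2,3): 7 + 6 + 8 + 3 + 3 + 8 = 35.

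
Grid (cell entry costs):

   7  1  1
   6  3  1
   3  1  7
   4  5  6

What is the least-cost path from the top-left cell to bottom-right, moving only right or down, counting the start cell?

Cheapest: [0,0] [0,1] [0,2] [1,2] [2,2] [3,2]
  7 + 1 + 1 + 1 + 7 + 6 = 23

23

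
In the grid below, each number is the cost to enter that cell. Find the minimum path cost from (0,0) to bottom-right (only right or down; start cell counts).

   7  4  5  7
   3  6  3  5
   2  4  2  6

24

Take [0,0] [1,0] [2,0] [2,1] [2,2] [2,3] for a total of 7 + 3 + 2 + 4 + 2 + 6 = 24.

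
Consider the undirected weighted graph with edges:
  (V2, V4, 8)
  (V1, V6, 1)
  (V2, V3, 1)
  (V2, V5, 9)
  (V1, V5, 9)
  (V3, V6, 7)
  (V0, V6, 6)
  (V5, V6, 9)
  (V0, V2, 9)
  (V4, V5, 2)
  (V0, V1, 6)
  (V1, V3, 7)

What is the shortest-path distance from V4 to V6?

Checking several routes:
V4-V2-V3-V6: 8 + 1 + 7 = 16
V4-V5-V1-V6: 2 + 9 + 1 = 12
V4-V5-V2-V3-V6: 2 + 9 + 1 + 7 = 19
V4-V2-V3-V1-V6: 8 + 1 + 7 + 1 = 17
V4-V5-V6: 2 + 9 = 11
V4-V5-V2-V3-V1-V6: 2 + 9 + 1 + 7 + 1 = 20
Shortest: 11.

11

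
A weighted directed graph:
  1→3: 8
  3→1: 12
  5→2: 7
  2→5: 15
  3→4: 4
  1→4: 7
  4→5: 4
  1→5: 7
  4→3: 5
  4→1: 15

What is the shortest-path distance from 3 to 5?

8

Candidate routes:
3→4→5: 4 + 4 = 8
3→4→1→5: 4 + 15 + 7 = 26
3→1→4→5: 12 + 7 + 4 = 23
3→1→5: 12 + 7 = 19
Shortest: 8.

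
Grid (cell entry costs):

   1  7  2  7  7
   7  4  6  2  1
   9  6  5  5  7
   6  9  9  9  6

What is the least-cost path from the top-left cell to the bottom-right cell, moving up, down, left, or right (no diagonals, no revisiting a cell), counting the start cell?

Take (0,0) (0,1) (0,2) (1,2) (1,3) (1,4) (2,4) (3,4) for a total of 1 + 7 + 2 + 6 + 2 + 1 + 7 + 6 = 32.

32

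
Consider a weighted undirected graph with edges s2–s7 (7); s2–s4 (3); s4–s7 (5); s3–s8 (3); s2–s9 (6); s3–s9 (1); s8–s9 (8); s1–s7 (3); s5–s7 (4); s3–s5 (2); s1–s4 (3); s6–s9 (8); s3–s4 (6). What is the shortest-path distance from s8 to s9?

4

Comparing a few candidate routes:
s8→s9: 8
s8→s3→s5→s7→s1→s4→s2→s9: 3 + 2 + 4 + 3 + 3 + 3 + 6 = 24
s8→s3→s4→s2→s9: 3 + 6 + 3 + 6 = 18
s8→s3→s5→s7→s4→s2→s9: 3 + 2 + 4 + 5 + 3 + 6 = 23
s8→s3→s5→s7→s2→s9: 3 + 2 + 4 + 7 + 6 = 22
s8→s3→s9: 3 + 1 = 4
Shortest: 4.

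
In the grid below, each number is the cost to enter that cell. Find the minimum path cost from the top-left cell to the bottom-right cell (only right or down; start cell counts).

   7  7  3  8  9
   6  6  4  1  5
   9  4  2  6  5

32

One optimal route is (0,0) → (0,1) → (0,2) → (1,2) → (1,3) → (1,4) → (2,4).
Its cost is 7 + 7 + 3 + 4 + 1 + 5 + 5 = 32.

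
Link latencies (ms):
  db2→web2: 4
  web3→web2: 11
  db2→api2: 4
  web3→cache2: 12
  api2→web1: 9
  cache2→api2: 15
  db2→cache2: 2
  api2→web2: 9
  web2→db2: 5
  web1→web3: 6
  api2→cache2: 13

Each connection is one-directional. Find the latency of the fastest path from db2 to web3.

19

Paths from db2 to web3:
db2-api2-web1-web3: 4 + 9 + 6 = 19
db2-cache2-api2-web1-web3: 2 + 15 + 9 + 6 = 32
The minimum is 19 ms.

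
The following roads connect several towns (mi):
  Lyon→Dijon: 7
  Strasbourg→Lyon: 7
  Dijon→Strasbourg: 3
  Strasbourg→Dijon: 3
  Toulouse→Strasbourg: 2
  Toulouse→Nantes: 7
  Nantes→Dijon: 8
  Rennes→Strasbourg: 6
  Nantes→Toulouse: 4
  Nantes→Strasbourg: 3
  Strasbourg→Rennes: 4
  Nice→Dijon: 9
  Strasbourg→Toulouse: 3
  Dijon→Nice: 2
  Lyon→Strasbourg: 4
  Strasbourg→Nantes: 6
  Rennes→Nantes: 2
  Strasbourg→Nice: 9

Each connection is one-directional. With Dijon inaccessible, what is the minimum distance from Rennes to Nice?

14

Paths from Rennes to Nice avoiding Dijon:
Rennes-Strasbourg-Nice: 6 + 9 = 15
Rennes-Nantes-Strasbourg-Nice: 2 + 3 + 9 = 14
Rennes-Nantes-Toulouse-Strasbourg-Nice: 2 + 4 + 2 + 9 = 17
Best route has total 14 mi.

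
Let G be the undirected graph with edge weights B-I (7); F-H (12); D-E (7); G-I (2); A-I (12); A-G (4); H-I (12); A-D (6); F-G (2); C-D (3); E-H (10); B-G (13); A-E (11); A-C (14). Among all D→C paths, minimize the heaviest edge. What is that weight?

3

A few of the D→C routes:
D→E→H→I→B→G→A→C: max(7, 10, 12, 7, 13, 4, 14) = 14
D→E→H→F→G→I→A→C: max(7, 10, 12, 2, 2, 12, 14) = 14
D→E→H→F→G→B→I→A→C: max(7, 10, 12, 2, 13, 7, 12, 14) = 14
D→E→H→F→G→A→C: max(7, 10, 12, 2, 4, 14) = 14
D→C: max(3) = 3
D→E→A→C: max(7, 11, 14) = 14
Smallest bottleneck: 3.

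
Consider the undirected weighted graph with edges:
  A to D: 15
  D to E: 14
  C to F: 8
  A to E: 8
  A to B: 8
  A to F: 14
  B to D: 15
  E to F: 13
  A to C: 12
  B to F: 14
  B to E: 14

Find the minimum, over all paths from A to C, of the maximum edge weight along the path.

A few of the A→C routes:
A -> C: max(12) = 12
A -> B -> F -> C: max(8, 14, 8) = 14
A -> E -> F -> C: max(8, 13, 8) = 13
A -> F -> C: max(14, 8) = 14
The minimum achievable maximum is 12.

12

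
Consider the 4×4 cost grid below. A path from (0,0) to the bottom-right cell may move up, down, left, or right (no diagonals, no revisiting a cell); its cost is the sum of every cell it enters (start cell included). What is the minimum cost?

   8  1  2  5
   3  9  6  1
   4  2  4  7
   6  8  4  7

One optimal route is [0,0] -> [0,1] -> [0,2] -> [0,3] -> [1,3] -> [2,3] -> [3,3].
Its cost is 8 + 1 + 2 + 5 + 1 + 7 + 7 = 31.

31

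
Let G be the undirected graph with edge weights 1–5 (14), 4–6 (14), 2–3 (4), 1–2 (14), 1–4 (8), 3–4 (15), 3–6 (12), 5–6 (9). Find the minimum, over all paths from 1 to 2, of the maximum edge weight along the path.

Comparing a few candidate routes:
1-4-3-2: max(8, 15, 4) = 15
1-4-6-3-2: max(8, 14, 12, 4) = 14
1-5-6-3-2: max(14, 9, 12, 4) = 14
1-2: max(14) = 14
The minimum achievable maximum is 14.

14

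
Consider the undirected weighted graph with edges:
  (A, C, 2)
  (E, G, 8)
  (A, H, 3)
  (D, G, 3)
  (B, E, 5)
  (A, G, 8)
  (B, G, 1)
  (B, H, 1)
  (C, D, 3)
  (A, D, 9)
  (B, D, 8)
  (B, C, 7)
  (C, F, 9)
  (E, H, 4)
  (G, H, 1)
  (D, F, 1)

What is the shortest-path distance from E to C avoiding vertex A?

11

Some routes from E to C avoiding A:
E-H-B-G-D-C: 4 + 1 + 1 + 3 + 3 = 12
E-B-G-D-C: 5 + 1 + 3 + 3 = 12
E-H-G-D-C: 4 + 1 + 3 + 3 = 11
E-H-B-C: 4 + 1 + 7 = 12
Best route has total 11.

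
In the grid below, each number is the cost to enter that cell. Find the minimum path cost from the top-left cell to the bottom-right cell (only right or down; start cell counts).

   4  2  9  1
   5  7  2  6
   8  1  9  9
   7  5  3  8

Best path: (0,0) (0,1) (1,1) (2,1) (3,1) (3,2) (3,3)
Cost: 4 + 2 + 7 + 1 + 5 + 3 + 8 = 30

30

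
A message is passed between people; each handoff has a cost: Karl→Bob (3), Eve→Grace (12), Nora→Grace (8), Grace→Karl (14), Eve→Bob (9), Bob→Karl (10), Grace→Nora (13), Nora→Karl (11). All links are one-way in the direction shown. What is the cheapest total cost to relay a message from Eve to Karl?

Paths from Eve to Karl:
Eve -> Grace -> Karl: 12 + 14 = 26
Eve -> Bob -> Karl: 9 + 10 = 19
Eve -> Grace -> Nora -> Karl: 12 + 13 + 11 = 36
Shortest: 19.

19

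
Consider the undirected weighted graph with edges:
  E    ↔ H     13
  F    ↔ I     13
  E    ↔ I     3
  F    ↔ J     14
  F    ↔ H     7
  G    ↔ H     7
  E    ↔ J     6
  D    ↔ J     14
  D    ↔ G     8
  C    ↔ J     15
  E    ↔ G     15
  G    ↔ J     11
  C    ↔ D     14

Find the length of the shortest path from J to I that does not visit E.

Some routes from J to I avoiding E:
J-G-H-F-I: 11 + 7 + 7 + 13 = 38
J-D-G-H-F-I: 14 + 8 + 7 + 7 + 13 = 49
J-F-I: 14 + 13 = 27
Best route has total 27.

27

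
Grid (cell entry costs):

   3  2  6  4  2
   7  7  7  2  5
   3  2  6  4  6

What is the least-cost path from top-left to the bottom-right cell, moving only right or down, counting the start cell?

27

One optimal route is r0c0 r0c1 r0c2 r0c3 r1c3 r2c3 r2c4.
Its cost is 3 + 2 + 6 + 4 + 2 + 4 + 6 = 27.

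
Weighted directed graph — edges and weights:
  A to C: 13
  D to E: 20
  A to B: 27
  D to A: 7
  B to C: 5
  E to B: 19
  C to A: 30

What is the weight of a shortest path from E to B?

Paths from E to B:
E - B: 19
The minimum is 19.

19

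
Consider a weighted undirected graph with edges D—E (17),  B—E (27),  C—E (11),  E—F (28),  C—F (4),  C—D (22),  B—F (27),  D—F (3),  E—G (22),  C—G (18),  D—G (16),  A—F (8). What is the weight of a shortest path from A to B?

35

A few of the A→B routes:
A -> F -> C -> E -> B: 8 + 4 + 11 + 27 = 50
A -> F -> B: 8 + 27 = 35
A -> F -> D -> C -> E -> B: 8 + 3 + 22 + 11 + 27 = 71
A -> F -> D -> G -> E -> B: 8 + 3 + 16 + 22 + 27 = 76
A -> F -> D -> E -> B: 8 + 3 + 17 + 27 = 55
A -> F -> E -> B: 8 + 28 + 27 = 63
Best route has total 35.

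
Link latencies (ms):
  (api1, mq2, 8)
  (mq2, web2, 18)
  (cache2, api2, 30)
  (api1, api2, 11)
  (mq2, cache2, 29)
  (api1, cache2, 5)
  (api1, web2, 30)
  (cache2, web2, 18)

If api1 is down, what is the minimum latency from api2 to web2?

Candidate routes:
api2-cache2-mq2-web2: 30 + 29 + 18 = 77
api2-cache2-web2: 30 + 18 = 48
Best route has total 48 ms.

48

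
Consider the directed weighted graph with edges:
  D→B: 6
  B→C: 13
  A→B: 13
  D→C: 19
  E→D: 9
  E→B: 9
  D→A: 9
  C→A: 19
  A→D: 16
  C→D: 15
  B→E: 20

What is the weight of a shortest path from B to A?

Some routes from B to A:
B→E→D→A: 20 + 9 + 9 = 38
B→C→A: 13 + 19 = 32
B→C→D→A: 13 + 15 + 9 = 37
The minimum is 32.

32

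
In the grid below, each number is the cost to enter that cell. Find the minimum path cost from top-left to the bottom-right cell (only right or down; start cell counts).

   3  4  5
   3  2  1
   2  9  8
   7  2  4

21

One optimal route is (0,0) -> (1,0) -> (1,1) -> (1,2) -> (2,2) -> (3,2).
Its cost is 3 + 3 + 2 + 1 + 8 + 4 = 21.
For comparison, the top-then-right route costs 25.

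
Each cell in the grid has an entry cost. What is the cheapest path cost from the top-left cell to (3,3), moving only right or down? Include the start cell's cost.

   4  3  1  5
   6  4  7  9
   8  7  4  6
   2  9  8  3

28

Cheapest: r0c0 r0c1 r0c2 r1c2 r2c2 r2c3 r3c3
  4 + 3 + 1 + 7 + 4 + 6 + 3 = 28
For comparison, the top-then-right route costs 31.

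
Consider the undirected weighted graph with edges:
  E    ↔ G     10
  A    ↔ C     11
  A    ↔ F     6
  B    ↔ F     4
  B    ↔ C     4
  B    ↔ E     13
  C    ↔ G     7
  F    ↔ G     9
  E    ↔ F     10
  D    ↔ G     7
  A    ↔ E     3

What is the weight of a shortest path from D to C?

Checking several routes:
D -> G -> E -> A -> C: 7 + 10 + 3 + 11 = 31
D -> G -> E -> B -> C: 7 + 10 + 13 + 4 = 34
D -> G -> C: 7 + 7 = 14
D -> G -> F -> B -> C: 7 + 9 + 4 + 4 = 24
D -> G -> F -> A -> C: 7 + 9 + 6 + 11 = 33
The minimum is 14.

14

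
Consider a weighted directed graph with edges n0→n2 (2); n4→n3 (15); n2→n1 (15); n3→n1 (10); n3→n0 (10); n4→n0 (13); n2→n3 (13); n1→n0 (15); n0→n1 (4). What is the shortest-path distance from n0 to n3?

Paths from n0 to n3:
n0 - n2 - n3: 2 + 13 = 15
Best route has total 15.

15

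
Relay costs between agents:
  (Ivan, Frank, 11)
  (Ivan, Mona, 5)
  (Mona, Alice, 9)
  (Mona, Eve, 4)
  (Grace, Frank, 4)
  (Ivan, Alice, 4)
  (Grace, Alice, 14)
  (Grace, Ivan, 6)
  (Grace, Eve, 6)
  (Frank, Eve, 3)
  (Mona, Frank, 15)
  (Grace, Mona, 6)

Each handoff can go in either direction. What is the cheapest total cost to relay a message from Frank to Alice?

A few of the Frank→Alice routes:
Frank→Eve→Mona→Alice: 3 + 4 + 9 = 16
Frank→Eve→Mona→Ivan→Alice: 3 + 4 + 5 + 4 = 16
Frank→Grace→Ivan→Alice: 4 + 6 + 4 = 14
Frank→Ivan→Alice: 11 + 4 = 15
The minimum is 14.

14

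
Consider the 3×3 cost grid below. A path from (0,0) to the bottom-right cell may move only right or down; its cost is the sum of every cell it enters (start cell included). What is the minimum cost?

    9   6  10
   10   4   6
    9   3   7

One optimal route is (0,0)→(0,1)→(1,1)→(2,1)→(2,2).
Its cost is 9 + 6 + 4 + 3 + 7 = 29.
(Top row then right column would cost 38.)

29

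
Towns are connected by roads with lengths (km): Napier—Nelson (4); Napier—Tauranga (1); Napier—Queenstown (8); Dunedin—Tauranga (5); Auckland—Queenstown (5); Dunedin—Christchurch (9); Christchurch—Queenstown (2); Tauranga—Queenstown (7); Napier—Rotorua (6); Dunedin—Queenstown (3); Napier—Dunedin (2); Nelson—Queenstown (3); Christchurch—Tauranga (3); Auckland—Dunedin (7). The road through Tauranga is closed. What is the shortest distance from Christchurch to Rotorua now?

Checking several routes:
Christchurch - Queenstown - Nelson - Napier - Rotorua: 2 + 3 + 4 + 6 = 15
Christchurch - Dunedin - Napier - Rotorua: 9 + 2 + 6 = 17
Christchurch - Queenstown - Dunedin - Napier - Rotorua: 2 + 3 + 2 + 6 = 13
Christchurch - Queenstown - Napier - Rotorua: 2 + 8 + 6 = 16
Shortest: 13 km.

13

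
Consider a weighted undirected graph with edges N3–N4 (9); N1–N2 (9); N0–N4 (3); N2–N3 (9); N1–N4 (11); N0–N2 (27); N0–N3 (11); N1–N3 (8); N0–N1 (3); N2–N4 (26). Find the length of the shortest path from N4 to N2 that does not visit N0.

Routes from N4 to N2 avoiding N0:
N4 - N3 - N1 - N2: 9 + 8 + 9 = 26
N4 - N2: 26
N4 - N1 - N3 - N2: 11 + 8 + 9 = 28
N4 - N1 - N2: 11 + 9 = 20
N4 - N3 - N2: 9 + 9 = 18
Best route has total 18.

18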